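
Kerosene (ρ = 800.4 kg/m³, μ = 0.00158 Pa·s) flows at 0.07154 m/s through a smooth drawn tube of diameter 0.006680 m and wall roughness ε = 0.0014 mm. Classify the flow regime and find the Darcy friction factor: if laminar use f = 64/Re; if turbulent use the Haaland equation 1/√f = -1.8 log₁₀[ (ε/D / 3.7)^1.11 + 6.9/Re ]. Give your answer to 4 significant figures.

f ≈ 0.2644

Re = ρVD/μ = 800.4·0.07154·0.00668/0.00158 = 242.1.
Re < 2300 → laminar, so f = 64/Re = 0.2644 (roughness is irrelevant in laminar flow).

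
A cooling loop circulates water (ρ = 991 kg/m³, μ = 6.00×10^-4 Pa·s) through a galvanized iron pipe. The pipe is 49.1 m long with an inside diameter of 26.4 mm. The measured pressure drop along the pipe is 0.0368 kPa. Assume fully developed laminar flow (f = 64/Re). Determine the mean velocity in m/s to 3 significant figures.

V ≈ 0.0272 m/s

For laminar flow, f = 64/Re with Re = ρVD/μ, so Darcy-Weisbach reduces to ΔP = 32μLV/D². Solving for V: V = ΔP·D²/(32μL) = 36.8·(0.0264)²/(32·0.0006·49.1) = 0.02721 m/s.
Check: Re = ρVD/μ = 991·0.02721·0.0264/0.0006 = 1186 < 2300, so the laminar assumption holds.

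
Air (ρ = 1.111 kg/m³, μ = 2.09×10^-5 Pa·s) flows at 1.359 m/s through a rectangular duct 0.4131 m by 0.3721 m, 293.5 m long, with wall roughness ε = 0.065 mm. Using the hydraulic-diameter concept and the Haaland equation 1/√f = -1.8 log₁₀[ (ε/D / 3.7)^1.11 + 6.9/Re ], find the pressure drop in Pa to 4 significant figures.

Hydraulic diameter D_h = 4A/P = 4·(0.4131·0.3721)/(2·(0.4131+0.3721)) = 0.6149/1.57 = 0.3915 m.
Re = ρVD_h/μ = 1.111·1.359·0.3915/2.09e-05 = 2.828e+04.
ε/D_h = 6.5e-05/0.3915 = 0.000166; Haaland gives 1/√f = -1.8 log₁₀[1.49e-05+0.000244] = 6.456, so f = 0.02399.
ΔP = f(L/D_h)(ρV²/2) = 0.02399·293.5/0.3915·1.026 = 18.45 Pa.

ΔP ≈ 18.45 Pa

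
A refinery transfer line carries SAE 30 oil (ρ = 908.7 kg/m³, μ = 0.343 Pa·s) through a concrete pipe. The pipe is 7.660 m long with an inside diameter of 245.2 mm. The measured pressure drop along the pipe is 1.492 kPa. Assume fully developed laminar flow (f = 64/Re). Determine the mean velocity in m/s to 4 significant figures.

For laminar flow, f = 64/Re with Re = ρVD/μ, so Darcy-Weisbach reduces to ΔP = 32μLV/D². Solving for V: V = ΔP·D²/(32μL) = 1492·(0.2452)²/(32·0.343·7.66) = 1.067 m/s.
Check: Re = ρVD/μ = 908.7·1.067·0.2452/0.343 = 693.1 < 2300, so the laminar assumption holds.

V ≈ 1.067 m/s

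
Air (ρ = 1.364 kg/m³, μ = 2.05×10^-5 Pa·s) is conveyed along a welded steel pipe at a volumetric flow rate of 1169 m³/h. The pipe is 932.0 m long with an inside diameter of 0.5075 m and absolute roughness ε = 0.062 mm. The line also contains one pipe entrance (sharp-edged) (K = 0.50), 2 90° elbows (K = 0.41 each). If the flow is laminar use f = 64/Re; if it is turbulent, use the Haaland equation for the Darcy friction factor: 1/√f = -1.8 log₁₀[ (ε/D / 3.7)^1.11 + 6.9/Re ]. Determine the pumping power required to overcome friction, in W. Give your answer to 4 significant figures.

P ≈ 22.46 W

Q = 1169 m³/h = 1169/3600 = 0.3247 m³/s.
Cross-sectional area A = πD²/4 = π(0.5075)²/4 = 0.2023 m²; mean velocity V = Q/A = 0.3247/0.2023 = 1.605 m/s.
Reynolds number Re = ρVD/μ = 1.364 · 1.605 · 0.5075 / 2.05e-05 = 5.421e+04.
Re > 4000 → turbulent. Relative roughness ε/D = 6.2e-05/0.5075 = 0.000122. Haaland: 1/√f = -1.8 log₁₀[(0.000122/3.7)^1.11 + 6.9/5.421e+04] = -1.8 log₁₀[1.06e-05 + 0.000127] = 6.949, so f = 0.02071.
Total minor-loss coefficient ΣK = 1·0.5 + 2·0.41 = 1.32.
ΔP = [f·L/D + ΣK]·(ρV²/2) = [0.02071·932/0.5075 + 1.32]·(1.364·1.605²/2) = [38.03 + 1.32]·1.757 = 69.16 Pa.
Pumping power P = QΔP = 0.3247·69.16 = 22.458 W = 22.46 W.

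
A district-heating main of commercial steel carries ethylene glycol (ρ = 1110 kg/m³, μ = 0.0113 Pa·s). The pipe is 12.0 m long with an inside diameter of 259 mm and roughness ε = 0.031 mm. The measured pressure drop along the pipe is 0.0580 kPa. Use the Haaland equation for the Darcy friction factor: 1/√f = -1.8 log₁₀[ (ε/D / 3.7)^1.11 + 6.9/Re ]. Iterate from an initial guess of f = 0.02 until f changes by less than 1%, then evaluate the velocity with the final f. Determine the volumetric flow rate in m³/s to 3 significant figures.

Rearranging Darcy-Weisbach: V = √(2·ΔP·D/(f·L·ρ)). With ε/D = 3.1e-05/0.259 = 0.00012, iterate starting from f = 0.02:
  f = 0.02 → V = √(2·58·0.259/(0.02·12·1110)) = 0.3358 m/s; Re = ρVD/μ = 8544; f → 0.03238
  f = 0.03238 → V = 0.2639 m/s; Re = 6715; f → 0.03467
  f = 0.03467 → V = 0.2551 m/s; Re = 6490; f → 0.03501
Converged (Δf/f < 1%). With the final f = 0.03501: V = √(2·58·0.259/(0.03501·12·1110)) = 0.2538 m/s.
Q = V·A = 0.2538·(π/4·0.259²) = 0.01337 m³/s = 0.0134 m³/s.

Q ≈ 0.0134 m³/s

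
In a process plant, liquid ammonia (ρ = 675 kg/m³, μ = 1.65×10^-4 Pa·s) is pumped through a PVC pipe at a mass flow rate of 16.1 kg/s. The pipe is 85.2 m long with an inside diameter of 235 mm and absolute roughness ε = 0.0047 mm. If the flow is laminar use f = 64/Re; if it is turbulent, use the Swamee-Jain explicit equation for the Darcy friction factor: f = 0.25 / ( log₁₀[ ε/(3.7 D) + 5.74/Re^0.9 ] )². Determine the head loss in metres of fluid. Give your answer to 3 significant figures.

h_f ≈ 0.0743 m

A = πD²/4 = π(0.235)²/4 = 0.04337 m²; mean velocity V = ṁ/(ρA) = 16.1/(675 · 0.04337) = 0.5499 m/s.
Reynolds number Re = ρVD/μ = 675 · 0.5499 · 0.235 / 0.000165 = 5.287e+05.
Re > 4000 → turbulent. Relative roughness ε/D = 4.7e-06/0.235 = 2e-05. Swamee-Jain: f = 0.25/(log₁₀[2e-05/3.7 + 5.74/5.287e+05^0.9])² = 0.25/(log₁₀[5.41e-06 + 4.06e-05])² = 0.25/(-4.338)² = 0.01329.
Darcy-Weisbach: ΔP = f(L/D)(ρV²/2) = 0.01329·(85.2/0.235)·(675·0.5499²/2) = 0.01329·362.6·102.1 = 491.7 Pa.
Head loss h_f = ΔP/(ρg) = 491.7/(675·9.81) = 0.0743 m.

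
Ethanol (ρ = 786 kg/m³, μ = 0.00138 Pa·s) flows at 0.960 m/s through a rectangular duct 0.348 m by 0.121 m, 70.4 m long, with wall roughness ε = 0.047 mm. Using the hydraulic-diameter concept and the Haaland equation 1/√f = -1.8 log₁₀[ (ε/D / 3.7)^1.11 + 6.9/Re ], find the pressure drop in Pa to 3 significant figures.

Hydraulic diameter D_h = 4A/P = 4·(0.348·0.121)/(2·(0.348+0.121)) = 0.1684/0.938 = 0.1796 m.
Re = ρVD_h/μ = 786·0.96·0.1796/0.00138 = 9.818e+04.
ε/D_h = 4.7e-05/0.1796 = 0.000262; Haaland gives 1/√f = -1.8 log₁₀[2.47e-05+7.03e-05] = 7.24, so f = 0.01908.
ΔP = f(L/D_h)(ρV²/2) = 0.01908·70.4/0.1796·362.2 = 2709 Pa.

ΔP ≈ 2710 Pa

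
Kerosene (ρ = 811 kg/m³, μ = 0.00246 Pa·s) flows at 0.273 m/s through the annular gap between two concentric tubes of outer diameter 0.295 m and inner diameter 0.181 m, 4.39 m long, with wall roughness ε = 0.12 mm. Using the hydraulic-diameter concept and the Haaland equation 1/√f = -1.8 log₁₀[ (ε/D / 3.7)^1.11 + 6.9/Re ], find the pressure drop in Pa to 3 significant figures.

Hydraulic diameter D_h = 4A/P = D_o - D_i = 0.295 - 0.181 = 0.114 m.
Re = ρVD_h/μ = 811·0.273·0.114/0.00246 = 1.026e+04.
ε/D_h = 0.00012/0.114 = 0.00105; Haaland gives 1/√f = -1.8 log₁₀[0.000116+0.000673] = 5.586, so f = 0.03205.
ΔP = f(L/D_h)(ρV²/2) = 0.03205·4.39/0.114·30.22 = 37.3 Pa.

ΔP ≈ 37.3 Pa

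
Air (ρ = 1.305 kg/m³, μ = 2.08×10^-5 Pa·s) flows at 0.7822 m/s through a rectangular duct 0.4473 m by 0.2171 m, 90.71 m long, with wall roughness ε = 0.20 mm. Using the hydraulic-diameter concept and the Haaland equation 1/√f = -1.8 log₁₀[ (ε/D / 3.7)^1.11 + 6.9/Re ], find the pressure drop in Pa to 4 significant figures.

Hydraulic diameter D_h = 4A/P = 4·(0.4473·0.2171)/(2·(0.4473+0.2171)) = 0.3884/1.329 = 0.2923 m.
Re = ρVD_h/μ = 1.305·0.7822·0.2923/2.08e-05 = 1.435e+04.
ε/D_h = 0.0002/0.2923 = 0.000684; Haaland gives 1/√f = -1.8 log₁₀[7.18e-05+0.000481] = 5.863, so f = 0.02909.
ΔP = f(L/D_h)(ρV²/2) = 0.02909·90.71/0.2923·0.3992 = 3.603 Pa.

ΔP ≈ 3.603 Pa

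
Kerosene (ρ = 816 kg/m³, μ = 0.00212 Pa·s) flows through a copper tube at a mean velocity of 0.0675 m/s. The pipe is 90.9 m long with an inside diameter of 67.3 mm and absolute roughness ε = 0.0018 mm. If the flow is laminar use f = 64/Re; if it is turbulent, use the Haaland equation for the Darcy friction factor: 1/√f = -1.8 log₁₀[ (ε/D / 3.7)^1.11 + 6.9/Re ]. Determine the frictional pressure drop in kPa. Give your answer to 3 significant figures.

Reynolds number Re = ρVD/μ = 816 · 0.0675 · 0.0673 / 0.00212 = 1749.
Re < 2300 → laminar flow, so f = 64/Re = 64/1749 = 0.0366 (the turbulent correlation is not needed).
Darcy-Weisbach: ΔP = f(L/D)(ρV²/2) = 0.0366·(90.9/0.0673)·(816·0.0675²/2) = 0.0366·1351·1.859 = 91.9 Pa.
ΔP = 91.9 Pa = 0.0919 kPa.

ΔP ≈ 0.0919 kPa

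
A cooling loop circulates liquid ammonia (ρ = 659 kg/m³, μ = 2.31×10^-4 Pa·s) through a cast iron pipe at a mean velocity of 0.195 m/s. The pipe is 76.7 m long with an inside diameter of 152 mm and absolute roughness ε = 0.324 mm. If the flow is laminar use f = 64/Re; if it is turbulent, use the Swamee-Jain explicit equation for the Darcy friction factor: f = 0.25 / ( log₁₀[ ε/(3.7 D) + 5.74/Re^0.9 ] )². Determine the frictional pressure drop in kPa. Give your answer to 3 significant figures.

Reynolds number Re = ρVD/μ = 659 · 0.195 · 0.152 / 0.000231 = 8.456e+04.
Re > 4000 → turbulent. Relative roughness ε/D = 0.000324/0.152 = 0.00213. Swamee-Jain: f = 0.25/(log₁₀[0.00213/3.7 + 5.74/8.456e+04^0.9])² = 0.25/(log₁₀[0.000576 + 0.000211])² = 0.25/(-3.104)² = 0.02595.
Darcy-Weisbach: ΔP = f(L/D)(ρV²/2) = 0.02595·(76.7/0.152)·(659·0.195²/2) = 0.02595·504.6·12.53 = 164.1 Pa.
ΔP = 164.1 Pa = 0.164 kPa.

ΔP ≈ 0.164 kPa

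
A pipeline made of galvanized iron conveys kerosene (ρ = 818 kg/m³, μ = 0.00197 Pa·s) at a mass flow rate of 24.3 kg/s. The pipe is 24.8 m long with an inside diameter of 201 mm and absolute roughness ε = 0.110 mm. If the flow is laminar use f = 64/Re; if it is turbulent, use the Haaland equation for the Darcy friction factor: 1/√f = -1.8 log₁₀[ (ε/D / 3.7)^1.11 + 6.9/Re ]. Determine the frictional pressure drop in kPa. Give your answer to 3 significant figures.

ΔP ≈ 0.926 kPa

A = πD²/4 = π(0.201)²/4 = 0.03173 m²; mean velocity V = ṁ/(ρA) = 24.3/(818 · 0.03173) = 0.9362 m/s.
Reynolds number Re = ρVD/μ = 818 · 0.9362 · 0.201 / 0.00197 = 7.814e+04.
Re > 4000 → turbulent. Relative roughness ε/D = 0.00011/0.201 = 0.000547. Haaland: 1/√f = -1.8 log₁₀[(0.000547/3.7)^1.11 + 6.9/7.814e+04] = -1.8 log₁₀[5.61e-05 + 8.83e-05] = 6.913, so f = 0.02093.
Darcy-Weisbach: ΔP = f(L/D)(ρV²/2) = 0.02093·(24.8/0.201)·(818·0.9362²/2) = 0.02093·123.4·358.5 = 925.5 Pa.
ΔP = 925.5 Pa = 0.926 kPa.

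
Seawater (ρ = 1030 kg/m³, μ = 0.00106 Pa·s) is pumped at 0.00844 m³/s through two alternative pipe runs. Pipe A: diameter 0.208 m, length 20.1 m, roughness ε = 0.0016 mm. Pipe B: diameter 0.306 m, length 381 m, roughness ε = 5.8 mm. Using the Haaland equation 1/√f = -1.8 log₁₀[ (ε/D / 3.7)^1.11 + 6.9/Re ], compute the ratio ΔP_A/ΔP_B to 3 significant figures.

Pipe A: V = Q/A = 0.00844/0.03398 = 0.2484 m/s; Re = 5.02e+04; ε/D = 7.69e-06; Haaland → f = 0.02071; ΔP_A = f(L/D)(ρV²/2) = 63.59 Pa.
Pipe B: V = Q/A = 0.00844/0.07354 = 0.1148 m/s; Re = 3.412e+04; ε/D = 0.019; Haaland → f = 0.04888; ΔP_B = f(L/D)(ρV²/2) = 412.8 Pa.
ΔP_A/ΔP_B = 63.59/412.8 = 0.154.

ΔP_A/ΔP_B ≈ 0.154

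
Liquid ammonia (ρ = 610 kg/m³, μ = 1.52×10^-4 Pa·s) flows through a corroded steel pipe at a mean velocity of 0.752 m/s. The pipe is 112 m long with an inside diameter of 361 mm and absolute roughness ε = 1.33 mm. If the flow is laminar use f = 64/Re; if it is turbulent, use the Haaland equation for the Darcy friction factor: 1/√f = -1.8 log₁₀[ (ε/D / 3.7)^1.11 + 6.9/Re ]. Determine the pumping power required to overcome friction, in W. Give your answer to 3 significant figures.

P ≈ 115 W

Reynolds number Re = ρVD/μ = 610 · 0.752 · 0.361 / 0.000152 = 1.089e+06.
Re > 4000 → turbulent. Relative roughness ε/D = 0.00133/0.361 = 0.00368. Haaland: 1/√f = -1.8 log₁₀[(0.00368/3.7)^1.11 + 6.9/1.089e+06] = -1.8 log₁₀[0.000466 + 6.33e-06] = 5.987, so f = 0.0279.
Darcy-Weisbach: ΔP = f(L/D)(ρV²/2) = 0.0279·(112/0.361)·(610·0.752²/2) = 0.0279·310.2·172.5 = 1493 Pa.
Q = V·A = 0.752·0.1024 = 0.07697 m³/s.
Pumping power P = QΔP = 0.07697·1493 = 114.9 W = 115 W.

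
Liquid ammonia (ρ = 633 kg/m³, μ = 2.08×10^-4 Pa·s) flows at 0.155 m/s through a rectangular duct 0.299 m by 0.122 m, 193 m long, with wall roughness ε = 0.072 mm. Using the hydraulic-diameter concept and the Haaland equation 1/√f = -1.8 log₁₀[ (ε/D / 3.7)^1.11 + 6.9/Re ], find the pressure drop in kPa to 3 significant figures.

ΔP ≈ 0.172 kPa

Hydraulic diameter D_h = 4A/P = 4·(0.299·0.122)/(2·(0.299+0.122)) = 0.1459/0.842 = 0.1733 m.
Re = ρVD_h/μ = 633·0.155·0.1733/0.000208 = 8.174e+04.
ε/D_h = 7.2e-05/0.1733 = 0.000415; Haaland gives 1/√f = -1.8 log₁₀[4.13e-05+8.44e-05] = 7.021, so f = 0.02029.
ΔP = f(L/D_h)(ρV²/2) = 0.02029·193/0.1733·7.604 = 171.8 Pa.
ΔP = 0.172 kPa.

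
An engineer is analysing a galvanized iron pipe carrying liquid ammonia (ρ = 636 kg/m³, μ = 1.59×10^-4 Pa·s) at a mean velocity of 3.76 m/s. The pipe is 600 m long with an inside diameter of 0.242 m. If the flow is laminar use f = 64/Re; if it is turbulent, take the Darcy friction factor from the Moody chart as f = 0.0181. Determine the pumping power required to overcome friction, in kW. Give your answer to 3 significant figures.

Reynolds number Re = ρVD/μ = 636 · 3.76 · 0.242 / 0.000159 = 3.64e+06.
Re > 4000 → turbulent; use the Moody-chart value f = 0.0181.
Darcy-Weisbach: ΔP = f(L/D)(ρV²/2) = 0.0181·(600/0.242)·(636·3.76²/2) = 0.0181·2479·4496 = 2.018e+05 Pa.
Q = V·A = 3.76·0.046 = 0.1729 m³/s.
Pumping power P = QΔP = 0.1729·2.018e+05 = 34890 W = 34.9 kW.

P ≈ 34.9 kW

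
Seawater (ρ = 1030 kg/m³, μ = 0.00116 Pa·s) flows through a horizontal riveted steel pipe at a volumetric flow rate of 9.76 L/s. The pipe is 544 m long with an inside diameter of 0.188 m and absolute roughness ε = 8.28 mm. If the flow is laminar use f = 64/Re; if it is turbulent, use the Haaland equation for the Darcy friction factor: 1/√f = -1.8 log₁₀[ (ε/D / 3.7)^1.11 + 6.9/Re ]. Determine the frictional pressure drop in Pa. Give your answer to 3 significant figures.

ΔP ≈ 12500 Pa

Q = 9.76 L/s = 9.76/1000 = 0.00976 m³/s.
Cross-sectional area A = πD²/4 = π(0.188)²/4 = 0.02776 m²; mean velocity V = Q/A = 0.00976/0.02776 = 0.3516 m/s.
Reynolds number Re = ρVD/μ = 1030 · 0.3516 · 0.188 / 0.00116 = 5.869e+04.
Re > 4000 → turbulent. Relative roughness ε/D = 0.00828/0.188 = 0.044. Haaland: 1/√f = -1.8 log₁₀[(0.044/3.7)^1.11 + 6.9/5.869e+04] = -1.8 log₁₀[0.00731 + 0.000118] = 3.832, so f = 0.06809.
Darcy-Weisbach: ΔP = f(L/D)(ρV²/2) = 0.06809·(544/0.188)·(1030·0.3516²/2) = 0.06809·2894·63.66 = 1.254e+04 Pa.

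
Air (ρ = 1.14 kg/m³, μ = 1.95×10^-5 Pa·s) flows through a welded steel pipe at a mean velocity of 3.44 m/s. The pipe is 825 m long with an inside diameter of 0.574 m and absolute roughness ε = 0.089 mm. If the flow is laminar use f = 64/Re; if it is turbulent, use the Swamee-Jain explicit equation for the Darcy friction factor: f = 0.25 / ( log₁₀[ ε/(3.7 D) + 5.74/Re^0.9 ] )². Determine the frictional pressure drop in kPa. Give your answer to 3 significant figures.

ΔP ≈ 0.177 kPa

Reynolds number Re = ρVD/μ = 1.14 · 3.44 · 0.574 / 1.95e-05 = 1.154e+05.
Re > 4000 → turbulent. Relative roughness ε/D = 8.9e-05/0.574 = 0.000155. Swamee-Jain: f = 0.25/(log₁₀[0.000155/3.7 + 5.74/1.154e+05^0.9])² = 0.25/(log₁₀[4.19e-05 + 0.00016])² = 0.25/(-3.696)² = 0.0183.
Darcy-Weisbach: ΔP = f(L/D)(ρV²/2) = 0.0183·(825/0.574)·(1.14·3.44²/2) = 0.0183·1437·6.745 = 177.4 Pa.
ΔP = 177.4 Pa = 0.177 kPa.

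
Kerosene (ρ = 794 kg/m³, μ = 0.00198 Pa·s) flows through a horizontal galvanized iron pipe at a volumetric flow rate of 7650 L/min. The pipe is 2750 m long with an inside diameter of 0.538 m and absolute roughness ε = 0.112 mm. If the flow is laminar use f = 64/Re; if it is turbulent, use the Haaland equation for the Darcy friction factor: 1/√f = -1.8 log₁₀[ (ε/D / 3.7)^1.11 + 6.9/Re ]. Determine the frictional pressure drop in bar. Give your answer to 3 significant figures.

ΔP ≈ 0.116 bar

Q = 7650 L/min = 7650/60000 = 0.1275 m³/s.
Cross-sectional area A = πD²/4 = π(0.538)²/4 = 0.2273 m²; mean velocity V = Q/A = 0.1275/0.2273 = 0.5609 m/s.
Reynolds number Re = ρVD/μ = 794 · 0.5609 · 0.538 / 0.00198 = 1.21e+05.
Re > 4000 → turbulent. Relative roughness ε/D = 0.000112/0.538 = 0.000208. Haaland: 1/√f = -1.8 log₁₀[(0.000208/3.7)^1.11 + 6.9/1.21e+05] = -1.8 log₁₀[1.92e-05 + 5.7e-05] = 7.412, so f = 0.0182.
Darcy-Weisbach: ΔP = f(L/D)(ρV²/2) = 0.0182·(2750/0.538)·(794·0.5609²/2) = 0.0182·5112·124.9 = 1.162e+04 Pa.
ΔP = 1.162e+04 Pa = 0.116 bar.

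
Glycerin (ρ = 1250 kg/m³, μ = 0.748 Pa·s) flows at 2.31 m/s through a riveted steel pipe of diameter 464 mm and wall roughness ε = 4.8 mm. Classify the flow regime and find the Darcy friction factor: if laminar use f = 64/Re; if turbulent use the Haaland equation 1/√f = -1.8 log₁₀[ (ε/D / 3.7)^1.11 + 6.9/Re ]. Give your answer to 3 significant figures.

Re = ρVD/μ = 1250·2.31·0.464/0.748 = 1791.
Re < 2300 → laminar, so f = 64/Re = 0.03573 (roughness is irrelevant in laminar flow).

f ≈ 0.0357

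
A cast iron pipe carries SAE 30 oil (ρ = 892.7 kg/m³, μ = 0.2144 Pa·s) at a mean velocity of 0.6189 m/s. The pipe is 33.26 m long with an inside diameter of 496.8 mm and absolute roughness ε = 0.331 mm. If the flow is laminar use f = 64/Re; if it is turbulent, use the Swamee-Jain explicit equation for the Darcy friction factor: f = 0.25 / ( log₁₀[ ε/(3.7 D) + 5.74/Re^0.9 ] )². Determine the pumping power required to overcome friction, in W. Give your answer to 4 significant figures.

Reynolds number Re = ρVD/μ = 892.7 · 0.6189 · 0.4968 / 0.214 = 1280.
Re < 2300 → laminar flow, so f = 64/Re = 64/1280 = 0.04999 (the turbulent correlation is not needed).
Darcy-Weisbach: ΔP = f(L/D)(ρV²/2) = 0.04999·(33.26/0.4968)·(892.7·0.6189²/2) = 0.04999·66.95·171 = 572.2 Pa.
Q = V·A = 0.6189·0.1938 = 0.12 m³/s.
Pumping power P = QΔP = 0.12·572.2 = 68.648 W = 68.65 W.

P ≈ 68.65 W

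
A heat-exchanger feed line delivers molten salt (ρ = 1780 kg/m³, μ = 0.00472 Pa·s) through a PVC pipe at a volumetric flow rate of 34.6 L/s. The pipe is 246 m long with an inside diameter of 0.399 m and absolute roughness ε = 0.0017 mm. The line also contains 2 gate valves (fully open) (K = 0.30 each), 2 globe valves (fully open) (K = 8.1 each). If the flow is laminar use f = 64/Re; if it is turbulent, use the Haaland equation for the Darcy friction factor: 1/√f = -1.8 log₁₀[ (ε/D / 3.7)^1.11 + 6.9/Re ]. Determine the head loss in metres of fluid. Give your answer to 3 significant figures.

Q = 34.6 L/s = 34.6/1000 = 0.0346 m³/s.
Cross-sectional area A = πD²/4 = π(0.399)²/4 = 0.125 m²; mean velocity V = Q/A = 0.0346/0.125 = 0.2767 m/s.
Reynolds number Re = ρVD/μ = 1780 · 0.2767 · 0.399 / 0.00472 = 4.164e+04.
Re > 4000 → turbulent. Relative roughness ε/D = 1.7e-06/0.399 = 4.26e-06. Haaland: 1/√f = -1.8 log₁₀[(4.26e-06/3.7)^1.11 + 6.9/4.164e+04] = -1.8 log₁₀[2.56e-07 + 0.000166] = 6.804, so f = 0.0216.
Total minor-loss coefficient ΣK = 2·0.3 + 2·8.1 = 16.8.
ΔP = [f·L/D + ΣK]·(ρV²/2) = [0.0216·246/0.399 + 16.8]·(1780·0.2767²/2) = [13.32 + 16.8]·68.15 = 2053 Pa.
Head loss h_f = ΔP/(ρg) = 2053/(1780·9.81) = 0.118 m.

h_f ≈ 0.118 m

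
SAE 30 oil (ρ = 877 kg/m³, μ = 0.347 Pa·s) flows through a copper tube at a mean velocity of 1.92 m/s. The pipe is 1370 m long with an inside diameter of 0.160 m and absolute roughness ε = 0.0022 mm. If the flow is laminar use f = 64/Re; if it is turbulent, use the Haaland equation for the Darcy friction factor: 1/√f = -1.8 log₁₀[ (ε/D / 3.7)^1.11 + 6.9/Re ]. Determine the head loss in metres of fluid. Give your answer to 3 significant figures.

Reynolds number Re = ρVD/μ = 877 · 1.92 · 0.16 / 0.347 = 776.4.
Re < 2300 → laminar flow, so f = 64/Re = 64/776.4 = 0.08243 (the turbulent correlation is not needed).
Darcy-Weisbach: ΔP = f(L/D)(ρV²/2) = 0.08243·(1370/0.16)·(877·1.92²/2) = 0.08243·8562·1616 = 1.141e+06 Pa.
Head loss h_f = ΔP/(ρg) = 1.141e+06/(877·9.81) = 133 m.

h_f ≈ 133 m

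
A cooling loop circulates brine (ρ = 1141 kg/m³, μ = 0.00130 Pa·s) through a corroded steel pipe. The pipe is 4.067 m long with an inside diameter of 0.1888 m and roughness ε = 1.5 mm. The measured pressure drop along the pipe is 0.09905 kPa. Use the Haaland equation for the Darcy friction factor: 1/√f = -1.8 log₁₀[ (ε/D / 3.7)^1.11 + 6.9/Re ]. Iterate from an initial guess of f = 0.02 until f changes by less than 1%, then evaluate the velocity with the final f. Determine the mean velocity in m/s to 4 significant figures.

Rearranging Darcy-Weisbach: V = √(2·ΔP·D/(f·L·ρ)). With ε/D = 0.0015/0.1888 = 0.00794, iterate starting from f = 0.02:
  f = 0.02 → V = √(2·99.05·0.1888/(0.02·4.067·1141)) = 0.6348 m/s; Re = ρVD/μ = 1.052e+05; f → 0.0358
  f = 0.0358 → V = 0.4745 m/s; Re = 7.863e+04; f → 0.036
Converged (Δf/f < 1%). With the final f = 0.036: V = √(2·99.05·0.1888/(0.036·4.067·1141)) = 0.4732 m/s.

V ≈ 0.4732 m/s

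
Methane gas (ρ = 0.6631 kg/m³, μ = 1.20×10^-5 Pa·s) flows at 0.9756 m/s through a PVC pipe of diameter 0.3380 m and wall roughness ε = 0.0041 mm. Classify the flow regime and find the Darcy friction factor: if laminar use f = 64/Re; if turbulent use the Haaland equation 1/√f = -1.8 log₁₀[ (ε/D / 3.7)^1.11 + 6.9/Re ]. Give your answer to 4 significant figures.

f ≈ 0.02638

Re = ρVD/μ = 0.6631·0.9756·0.338/1.2e-05 = 1.822e+04.
Re > 4000 → turbulent. ε/D = 4.1e-06/0.338 = 1.21e-05; Haaland: 1/√f = -1.8 log₁₀[8.17e-07 + 0.000379] = 6.157, so f = 0.02638.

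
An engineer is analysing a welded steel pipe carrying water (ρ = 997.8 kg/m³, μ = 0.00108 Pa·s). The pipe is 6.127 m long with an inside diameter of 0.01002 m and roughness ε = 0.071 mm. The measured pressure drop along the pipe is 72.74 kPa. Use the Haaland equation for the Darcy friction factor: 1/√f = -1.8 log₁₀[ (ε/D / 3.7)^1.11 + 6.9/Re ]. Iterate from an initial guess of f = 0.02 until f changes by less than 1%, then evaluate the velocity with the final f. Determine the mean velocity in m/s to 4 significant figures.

Rearranging Darcy-Weisbach: V = √(2·ΔP·D/(f·L·ρ)). With ε/D = 7.1e-05/0.01002 = 0.00709, iterate starting from f = 0.02:
  f = 0.02 → V = √(2·7.274e+04·0.01002/(0.02·6.127·997.8)) = 3.453 m/s; Re = ρVD/μ = 3.196e+04; f → 0.03598
  f = 0.03598 → V = 2.574 m/s; Re = 2.383e+04; f → 0.03664
  f = 0.03664 → V = 2.551 m/s; Re = 2.362e+04; f → 0.03666
Converged (Δf/f < 1%). With the final f = 0.03666: V = √(2·7.274e+04·0.01002/(0.03666·6.127·997.8)) = 2.55 m/s.

V ≈ 2.550 m/s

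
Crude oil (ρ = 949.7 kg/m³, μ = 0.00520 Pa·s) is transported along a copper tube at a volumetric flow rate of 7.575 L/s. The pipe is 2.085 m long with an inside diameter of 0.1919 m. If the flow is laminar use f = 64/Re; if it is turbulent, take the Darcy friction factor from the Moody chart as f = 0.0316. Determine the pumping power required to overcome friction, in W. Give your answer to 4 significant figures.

P ≈ 0.08471 W

Q = 7.575 L/s = 7.575/1000 = 0.007575 m³/s.
Cross-sectional area A = πD²/4 = π(0.1919)²/4 = 0.02892 m²; mean velocity V = Q/A = 0.007575/0.02892 = 0.2619 m/s.
Reynolds number Re = ρVD/μ = 949.7 · 0.2619 · 0.1919 / 0.0052 = 9179.
Re > 4000 → turbulent; use the Moody-chart value f = 0.0316.
Darcy-Weisbach: ΔP = f(L/D)(ρV²/2) = 0.0316·(2.085/0.1919)·(949.7·0.2619²/2) = 0.0316·10.87·32.57 = 11.18 Pa.
Pumping power P = QΔP = 0.007575·11.18 = 0.084712 W = 0.08471 W.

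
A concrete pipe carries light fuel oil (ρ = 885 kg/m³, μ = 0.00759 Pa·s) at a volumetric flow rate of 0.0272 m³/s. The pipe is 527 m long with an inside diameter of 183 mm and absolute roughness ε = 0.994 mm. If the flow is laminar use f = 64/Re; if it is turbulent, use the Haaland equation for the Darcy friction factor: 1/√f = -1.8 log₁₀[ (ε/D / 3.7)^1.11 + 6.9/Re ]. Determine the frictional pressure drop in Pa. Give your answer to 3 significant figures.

ΔP ≈ 47100 Pa

Cross-sectional area A = πD²/4 = π(0.183)²/4 = 0.0263 m²; mean velocity V = Q/A = 0.0272/0.0263 = 1.034 m/s.
Reynolds number Re = ρVD/μ = 885 · 1.034 · 0.183 / 0.00759 = 2.207e+04.
Re > 4000 → turbulent. Relative roughness ε/D = 0.000994/0.183 = 0.00543. Haaland: 1/√f = -1.8 log₁₀[(0.00543/3.7)^1.11 + 6.9/2.207e+04] = -1.8 log₁₀[0.000716 + 0.000313] = 5.378, so f = 0.03458.
Darcy-Weisbach: ΔP = f(L/D)(ρV²/2) = 0.03458·(527/0.183)·(885·1.034²/2) = 0.03458·2880·473.2 = 4.712e+04 Pa.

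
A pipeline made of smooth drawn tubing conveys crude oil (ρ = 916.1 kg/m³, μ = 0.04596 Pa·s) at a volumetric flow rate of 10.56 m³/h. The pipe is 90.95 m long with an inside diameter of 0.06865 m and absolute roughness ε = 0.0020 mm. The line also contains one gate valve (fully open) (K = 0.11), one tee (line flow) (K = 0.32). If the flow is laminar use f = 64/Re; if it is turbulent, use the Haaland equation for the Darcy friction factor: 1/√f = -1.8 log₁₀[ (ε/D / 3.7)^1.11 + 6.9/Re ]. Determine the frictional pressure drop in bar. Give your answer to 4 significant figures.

Q = 10.56 m³/h = 10.56/3600 = 0.002933 m³/s.
Cross-sectional area A = πD²/4 = π(0.06865)²/4 = 0.003701 m²; mean velocity V = Q/A = 0.002933/0.003701 = 0.7925 m/s.
Reynolds number Re = ρVD/μ = 916.1 · 0.7925 · 0.06865 / 0.046 = 1084.
Re < 2300 → laminar flow, so f = 64/Re = 64/1084 = 0.05902 (the turbulent correlation is not needed).
Total minor-loss coefficient ΣK = 1·0.11 + 1·0.32 = 0.43.
ΔP = [f·L/D + ΣK]·(ρV²/2) = [0.05902·90.95/0.06865 + 0.43]·(916.1·0.7925²/2) = [78.19 + 0.43]·287.7 = 2.262e+04 Pa.
ΔP = 2.262e+04 Pa = 0.2262 bar.

ΔP ≈ 0.2262 bar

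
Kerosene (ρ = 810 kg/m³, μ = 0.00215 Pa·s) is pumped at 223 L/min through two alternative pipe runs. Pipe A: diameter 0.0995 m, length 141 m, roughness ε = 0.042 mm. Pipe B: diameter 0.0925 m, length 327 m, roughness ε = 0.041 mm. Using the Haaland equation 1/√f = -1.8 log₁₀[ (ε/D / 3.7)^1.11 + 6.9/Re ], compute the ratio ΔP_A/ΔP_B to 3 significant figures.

Pipe A: V = Q/A = 0.003717/0.007776 = 0.478 m/s; Re = 1.792e+04; ε/D = 0.000422; Haaland → f = 0.02719; ΔP_A = f(L/D)(ρV²/2) = 3565 Pa.
Pipe B: V = Q/A = 0.003717/0.00672 = 0.5531 m/s; Re = 1.927e+04; ε/D = 0.000443; Haaland → f = 0.02677; ΔP_B = f(L/D)(ρV²/2) = 1.172e+04 Pa.
ΔP_A/ΔP_B = 3565/1.172e+04 = 0.304.

ΔP_A/ΔP_B ≈ 0.304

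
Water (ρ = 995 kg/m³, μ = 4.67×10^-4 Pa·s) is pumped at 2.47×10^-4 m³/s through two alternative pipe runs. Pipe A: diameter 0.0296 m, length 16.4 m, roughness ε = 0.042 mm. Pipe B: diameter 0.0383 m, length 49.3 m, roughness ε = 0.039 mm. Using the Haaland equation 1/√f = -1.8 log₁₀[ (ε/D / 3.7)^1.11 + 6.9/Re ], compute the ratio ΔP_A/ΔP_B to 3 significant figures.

ΔP_A/ΔP_B ≈ 1.18

Pipe A: V = Q/A = 0.000247/0.0006881 = 0.3589 m/s; Re = 2.264e+04; ε/D = 0.00142; Haaland → f = 0.02781; ΔP_A = f(L/D)(ρV²/2) = 987.6 Pa.
Pipe B: V = Q/A = 0.000247/0.001152 = 0.2144 m/s; Re = 1.75e+04; ε/D = 0.00102; Haaland → f = 0.02841; ΔP_B = f(L/D)(ρV²/2) = 836.4 Pa.
ΔP_A/ΔP_B = 987.6/836.4 = 1.18.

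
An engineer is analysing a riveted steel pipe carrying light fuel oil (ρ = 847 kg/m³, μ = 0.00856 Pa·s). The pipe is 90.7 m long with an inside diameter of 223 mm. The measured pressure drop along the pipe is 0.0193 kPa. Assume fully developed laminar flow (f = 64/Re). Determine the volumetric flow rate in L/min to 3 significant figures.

Q ≈ 90.5 L/min

For laminar flow, f = 64/Re with Re = ρVD/μ, so Darcy-Weisbach reduces to ΔP = 32μLV/D². Solving for V: V = ΔP·D²/(32μL) = 19.3·(0.223)²/(32·0.00856·90.7) = 0.03863 m/s.
Check: Re = ρVD/μ = 847·0.03863·0.223/0.00856 = 852.4 < 2300, so the laminar assumption holds.
Q = V·A = 0.03863·(π/4·0.223²) = 0.001509 m³/s = 90.5 L/min.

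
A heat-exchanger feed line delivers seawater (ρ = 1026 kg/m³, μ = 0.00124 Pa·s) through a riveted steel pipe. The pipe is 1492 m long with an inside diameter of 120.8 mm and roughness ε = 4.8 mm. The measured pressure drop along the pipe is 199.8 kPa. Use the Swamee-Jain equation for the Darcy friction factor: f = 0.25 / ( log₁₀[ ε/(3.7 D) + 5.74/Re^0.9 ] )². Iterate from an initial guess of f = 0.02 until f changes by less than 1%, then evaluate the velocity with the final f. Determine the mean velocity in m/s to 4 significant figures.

V ≈ 0.6957 m/s

Rearranging Darcy-Weisbach: V = √(2·ΔP·D/(f·L·ρ)). With ε/D = 0.0048/0.1208 = 0.0397, iterate starting from f = 0.02:
  f = 0.02 → V = √(2·1.998e+05·0.1208/(0.02·1492·1026)) = 1.256 m/s; Re = ρVD/μ = 1.255e+05; f → 0.06487
  f = 0.06487 → V = 0.6972 m/s; Re = 6.969e+04; f → 0.06514
Converged (Δf/f < 1%). With the final f = 0.06514: V = √(2·1.998e+05·0.1208/(0.06514·1492·1026)) = 0.6957 m/s.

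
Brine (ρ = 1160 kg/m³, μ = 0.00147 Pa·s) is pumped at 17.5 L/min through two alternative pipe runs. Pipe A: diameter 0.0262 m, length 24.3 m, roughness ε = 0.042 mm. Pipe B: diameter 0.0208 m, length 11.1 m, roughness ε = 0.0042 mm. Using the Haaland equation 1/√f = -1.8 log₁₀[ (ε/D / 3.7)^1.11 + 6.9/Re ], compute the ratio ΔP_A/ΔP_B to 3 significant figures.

ΔP_A/ΔP_B ≈ 0.781

Pipe A: V = Q/A = 0.0002917/0.0005391 = 0.541 m/s; Re = 1.119e+04; ε/D = 0.0016; Haaland → f = 0.0322; ΔP_A = f(L/D)(ρV²/2) = 5070 Pa.
Pipe B: V = Q/A = 0.0002917/0.0003398 = 0.8584 m/s; Re = 1.409e+04; ε/D = 0.000202; Haaland → f = 0.02845; ΔP_B = f(L/D)(ρV²/2) = 6487 Pa.
ΔP_A/ΔP_B = 5070/6487 = 0.781.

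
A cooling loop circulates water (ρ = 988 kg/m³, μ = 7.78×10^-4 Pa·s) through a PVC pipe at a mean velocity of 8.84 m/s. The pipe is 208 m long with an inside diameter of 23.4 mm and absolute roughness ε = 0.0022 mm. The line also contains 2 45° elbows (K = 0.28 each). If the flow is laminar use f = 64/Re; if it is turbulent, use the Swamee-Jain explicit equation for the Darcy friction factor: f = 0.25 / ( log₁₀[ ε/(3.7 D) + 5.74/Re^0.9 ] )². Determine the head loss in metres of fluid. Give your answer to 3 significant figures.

Reynolds number Re = ρVD/μ = 988 · 8.84 · 0.0234 / 0.000778 = 2.627e+05.
Re > 4000 → turbulent. Relative roughness ε/D = 2.2e-06/0.0234 = 9.4e-05. Swamee-Jain: f = 0.25/(log₁₀[9.4e-05/3.7 + 5.74/2.627e+05^0.9])² = 0.25/(log₁₀[2.54e-05 + 7.61e-05])² = 0.25/(-3.993)² = 0.01568.
Total minor-loss coefficient ΣK = 2·0.28 = 0.56.
ΔP = [f·L/D + ΣK]·(ρV²/2) = [0.01568·208/0.0234 + 0.56]·(988·8.84²/2) = [139.3 + 0.56]·3.86e+04 = 5.401e+06 Pa.
Head loss h_f = ΔP/(ρg) = 5.401e+06/(988·9.81) = 557 m.

h_f ≈ 557 m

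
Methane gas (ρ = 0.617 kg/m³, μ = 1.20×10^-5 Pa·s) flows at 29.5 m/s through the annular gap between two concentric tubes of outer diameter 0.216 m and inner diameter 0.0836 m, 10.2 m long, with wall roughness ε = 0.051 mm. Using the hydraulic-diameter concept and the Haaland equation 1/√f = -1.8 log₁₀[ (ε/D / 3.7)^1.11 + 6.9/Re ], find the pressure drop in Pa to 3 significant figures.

Hydraulic diameter D_h = 4A/P = D_o - D_i = 0.216 - 0.0836 = 0.1324 m.
Re = ρVD_h/μ = 0.617·29.5·0.1324/1.2e-05 = 2.008e+05.
ε/D_h = 5.1e-05/0.1324 = 0.000385; Haaland gives 1/√f = -1.8 log₁₀[3.8e-05+3.44e-05] = 7.453, so f = 0.018.
ΔP = f(L/D_h)(ρV²/2) = 0.018·10.2/0.1324·268.5 = 372.3 Pa.

ΔP ≈ 372 Pa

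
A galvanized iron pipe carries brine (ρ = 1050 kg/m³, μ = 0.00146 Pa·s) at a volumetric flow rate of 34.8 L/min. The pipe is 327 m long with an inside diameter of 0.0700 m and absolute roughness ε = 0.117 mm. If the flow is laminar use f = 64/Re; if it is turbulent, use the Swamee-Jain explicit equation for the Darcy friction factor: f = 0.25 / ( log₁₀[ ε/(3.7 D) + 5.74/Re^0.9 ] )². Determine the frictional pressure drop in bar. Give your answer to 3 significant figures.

ΔP ≈ 0.0200 bar

Q = 34.8 L/min = 34.8/60000 = 0.00058 m³/s.
Cross-sectional area A = πD²/4 = π(0.07)²/4 = 0.003848 m²; mean velocity V = Q/A = 0.00058/0.003848 = 0.1507 m/s.
Reynolds number Re = ρVD/μ = 1050 · 0.1507 · 0.07 / 0.00146 = 7587.
Re > 4000 → turbulent. Relative roughness ε/D = 0.000117/0.07 = 0.00167. Swamee-Jain: f = 0.25/(log₁₀[0.00167/3.7 + 5.74/7587^0.9])² = 0.25/(log₁₀[0.000452 + 0.00185])² = 0.25/(-2.638)² = 0.03592.
Darcy-Weisbach: ΔP = f(L/D)(ρV²/2) = 0.03592·(327/0.07)·(1050·0.1507²/2) = 0.03592·4671·11.92 = 2001 Pa.
ΔP = 2001 Pa = 0.0200 bar.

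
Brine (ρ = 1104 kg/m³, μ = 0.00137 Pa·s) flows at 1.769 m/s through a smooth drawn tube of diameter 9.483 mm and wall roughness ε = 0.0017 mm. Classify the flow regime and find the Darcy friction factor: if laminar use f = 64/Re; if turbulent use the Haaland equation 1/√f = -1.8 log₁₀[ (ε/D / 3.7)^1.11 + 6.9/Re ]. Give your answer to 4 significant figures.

f ≈ 0.02872

Re = ρVD/μ = 1104·1.769·0.009483/0.00137 = 1.352e+04.
Re > 4000 → turbulent. ε/D = 1.7e-06/0.009483 = 0.000179; Haaland: 1/√f = -1.8 log₁₀[1.62e-05 + 0.00051] = 5.901, so f = 0.02872.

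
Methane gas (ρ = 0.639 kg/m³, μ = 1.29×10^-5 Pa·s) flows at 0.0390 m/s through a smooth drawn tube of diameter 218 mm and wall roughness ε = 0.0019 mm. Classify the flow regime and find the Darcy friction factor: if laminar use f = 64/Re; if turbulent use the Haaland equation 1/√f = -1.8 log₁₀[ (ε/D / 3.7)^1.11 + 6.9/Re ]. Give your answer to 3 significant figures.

f ≈ 0.152

Re = ρVD/μ = 0.639·0.039·0.218/1.29e-05 = 421.1.
Re < 2300 → laminar, so f = 64/Re = 0.152 (roughness is irrelevant in laminar flow).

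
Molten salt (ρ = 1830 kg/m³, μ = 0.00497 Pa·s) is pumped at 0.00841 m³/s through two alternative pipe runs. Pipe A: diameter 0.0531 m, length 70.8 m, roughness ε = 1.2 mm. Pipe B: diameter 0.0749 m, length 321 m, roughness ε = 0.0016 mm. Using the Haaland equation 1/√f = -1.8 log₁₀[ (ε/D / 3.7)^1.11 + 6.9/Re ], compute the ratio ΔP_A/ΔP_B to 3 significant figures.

ΔP_A/ΔP_B ≈ 3.09

Pipe A: V = Q/A = 0.00841/0.002215 = 3.798 m/s; Re = 7.425e+04; ε/D = 0.0226; Haaland → f = 0.05158; ΔP_A = f(L/D)(ρV²/2) = 9.075e+05 Pa.
Pipe B: V = Q/A = 0.00841/0.004406 = 1.909 m/s; Re = 5.264e+04; ε/D = 2.14e-05; Haaland → f = 0.02053; ΔP_B = f(L/D)(ρV²/2) = 2.933e+05 Pa.
ΔP_A/ΔP_B = 9.075e+05/2.933e+05 = 3.09.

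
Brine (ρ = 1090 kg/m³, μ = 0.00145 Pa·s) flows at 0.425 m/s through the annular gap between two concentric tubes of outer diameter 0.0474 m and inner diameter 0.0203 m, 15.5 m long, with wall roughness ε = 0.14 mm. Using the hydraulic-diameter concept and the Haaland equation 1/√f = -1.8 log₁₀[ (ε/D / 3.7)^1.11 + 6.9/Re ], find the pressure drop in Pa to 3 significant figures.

Hydraulic diameter D_h = 4A/P = D_o - D_i = 0.0474 - 0.0203 = 0.0271 m.
Re = ρVD_h/μ = 1090·0.425·0.0271/0.00145 = 8658.
ε/D_h = 0.00014/0.0271 = 0.00517; Haaland gives 1/√f = -1.8 log₁₀[0.000677+0.000797] = 5.096, so f = 0.0385.
ΔP = f(L/D_h)(ρV²/2) = 0.0385·15.5/0.0271·98.44 = 2168 Pa.

ΔP ≈ 2170 Pa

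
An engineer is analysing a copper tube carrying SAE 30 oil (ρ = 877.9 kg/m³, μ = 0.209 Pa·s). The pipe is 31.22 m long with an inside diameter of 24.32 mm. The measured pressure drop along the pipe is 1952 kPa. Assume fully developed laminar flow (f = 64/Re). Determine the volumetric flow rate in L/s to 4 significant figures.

For laminar flow, f = 64/Re with Re = ρVD/μ, so Darcy-Weisbach reduces to ΔP = 32μLV/D². Solving for V: V = ΔP·D²/(32μL) = 1.952e+06·(0.02432)²/(32·0.209·31.22) = 5.529 m/s.
Check: Re = ρVD/μ = 877.9·5.529·0.02432/0.209 = 564.9 < 2300, so the laminar assumption holds.
Q = V·A = 5.529·(π/4·0.02432²) = 0.002569 m³/s = 2.569 L/s.

Q ≈ 2.569 L/s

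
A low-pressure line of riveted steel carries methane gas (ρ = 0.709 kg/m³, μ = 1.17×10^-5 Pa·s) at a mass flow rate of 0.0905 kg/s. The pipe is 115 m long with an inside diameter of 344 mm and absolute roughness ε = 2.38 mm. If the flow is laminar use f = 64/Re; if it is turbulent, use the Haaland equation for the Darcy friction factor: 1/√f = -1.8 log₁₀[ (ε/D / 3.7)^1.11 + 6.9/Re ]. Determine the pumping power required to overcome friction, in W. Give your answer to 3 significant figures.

P ≈ 1.03 W

A = πD²/4 = π(0.344)²/4 = 0.09294 m²; mean velocity V = ṁ/(ρA) = 0.0905/(0.709 · 0.09294) = 1.373 m/s.
Reynolds number Re = ρVD/μ = 0.709 · 1.373 · 0.344 / 1.17e-05 = 2.863e+04.
Re > 4000 → turbulent. Relative roughness ε/D = 0.00238/0.344 = 0.00692. Haaland: 1/√f = -1.8 log₁₀[(0.00692/3.7)^1.11 + 6.9/2.863e+04] = -1.8 log₁₀[0.000937 + 0.000241] = 5.272, so f = 0.03598.
Darcy-Weisbach: ΔP = f(L/D)(ρV²/2) = 0.03598·(115/0.344)·(0.709·1.373²/2) = 0.03598·334.3·0.6687 = 8.043 Pa.
Q = ṁ/ρ = 0.0905/0.709 = 0.1276 m³/s.
Pumping power P = QΔP = 0.1276·8.043 = 1.027 W = 1.03 W.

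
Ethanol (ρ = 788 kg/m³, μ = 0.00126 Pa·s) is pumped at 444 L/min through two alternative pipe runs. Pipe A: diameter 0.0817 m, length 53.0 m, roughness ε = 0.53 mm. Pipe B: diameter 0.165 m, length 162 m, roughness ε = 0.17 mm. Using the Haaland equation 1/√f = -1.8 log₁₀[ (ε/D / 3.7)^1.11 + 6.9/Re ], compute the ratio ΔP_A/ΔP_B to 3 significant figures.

ΔP_A/ΔP_B ≈ 14.9

Pipe A: V = Q/A = 0.0074/0.005242 = 1.412 m/s; Re = 7.212e+04; ε/D = 0.00649; Haaland → f = 0.03397; ΔP_A = f(L/D)(ρV²/2) = 1.73e+04 Pa.
Pipe B: V = Q/A = 0.0074/0.02138 = 0.3461 m/s; Re = 3.571e+04; ε/D = 0.00103; Haaland → f = 0.025; ΔP_B = f(L/D)(ρV²/2) = 1158 Pa.
ΔP_A/ΔP_B = 1.73e+04/1158 = 14.9.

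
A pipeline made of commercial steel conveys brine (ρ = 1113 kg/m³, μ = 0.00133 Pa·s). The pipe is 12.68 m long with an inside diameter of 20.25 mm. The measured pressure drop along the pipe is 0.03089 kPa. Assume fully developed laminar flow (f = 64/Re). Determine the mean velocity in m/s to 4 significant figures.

For laminar flow, f = 64/Re with Re = ρVD/μ, so Darcy-Weisbach reduces to ΔP = 32μLV/D². Solving for V: V = ΔP·D²/(32μL) = 30.89·(0.02025)²/(32·0.00133·12.68) = 0.02347 m/s.
Check: Re = ρVD/μ = 1113·0.02347·0.02025/0.00133 = 397.8 < 2300, so the laminar assumption holds.

V ≈ 0.02347 m/s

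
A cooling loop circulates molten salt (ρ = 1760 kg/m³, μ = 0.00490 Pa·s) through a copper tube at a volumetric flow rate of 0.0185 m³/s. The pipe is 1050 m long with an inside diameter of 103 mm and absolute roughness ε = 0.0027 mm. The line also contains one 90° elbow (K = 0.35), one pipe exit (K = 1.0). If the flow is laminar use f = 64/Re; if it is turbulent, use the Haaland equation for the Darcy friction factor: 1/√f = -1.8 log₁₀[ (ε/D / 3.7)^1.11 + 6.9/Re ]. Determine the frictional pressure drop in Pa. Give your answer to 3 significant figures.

ΔP ≈ 832000 Pa

Cross-sectional area A = πD²/4 = π(0.103)²/4 = 0.008332 m²; mean velocity V = Q/A = 0.0185/0.008332 = 2.22 m/s.
Reynolds number Re = ρVD/μ = 1760 · 2.22 · 0.103 / 0.0049 = 8.214e+04.
Re > 4000 → turbulent. Relative roughness ε/D = 2.7e-06/0.103 = 2.62e-05. Haaland: 1/√f = -1.8 log₁₀[(2.62e-05/3.7)^1.11 + 6.9/8.214e+04] = -1.8 log₁₀[1.92e-06 + 8.4e-05] = 7.319, so f = 0.01867.
Total minor-loss coefficient ΣK = 1·0.35 + 1·1 = 1.35.
ΔP = [f·L/D + ΣK]·(ρV²/2) = [0.01867·1050/0.103 + 1.35]·(1760·2.22²/2) = [190.3 + 1.35]·4338 = 8.315e+05 Pa.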